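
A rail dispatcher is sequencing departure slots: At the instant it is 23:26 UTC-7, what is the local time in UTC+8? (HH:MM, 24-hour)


Local time: 23:26 at UTC-7 (offset -7h)
Target zone: UTC+8 (offset 8h)
Difference: 8 - (-7) = 15 hours
Calculation: 23 + (15) = 38
Wraparound: (38) mod 24 = 14
Result: 14:26

14:26


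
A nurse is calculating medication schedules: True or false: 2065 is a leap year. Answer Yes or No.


Year: 2065
Divisible by 4? 2065 / 4 = 516.25 -> No
Not divisible by 4, so NOT a leap year

No


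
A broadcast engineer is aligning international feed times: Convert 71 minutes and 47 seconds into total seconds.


Minutes: 71
Seconds: 47
Convert minutes to seconds: 71 x 60 = 4260
Add remaining seconds: 4260 + 47 = 4307

4307


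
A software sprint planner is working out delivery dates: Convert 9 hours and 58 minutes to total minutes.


Hours: 9
Extra minutes: 58
Minutes per hour: 60
Hours to minutes: 9 x 60 = 540
Total: 540 + 58 = 598

598


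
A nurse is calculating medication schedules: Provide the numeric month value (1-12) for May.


Calendar month order:
4. April
5. May <--
6. June
May is month number 5

5


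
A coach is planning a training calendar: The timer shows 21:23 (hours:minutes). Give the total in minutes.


Hours: 21
Minutes: 23
Convert hours to minutes: 21 x 60 = 1260
Add remaining minutes: 1260 + 23 = 1283

1283


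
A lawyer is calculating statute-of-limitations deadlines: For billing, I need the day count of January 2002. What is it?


Month: January
Year: 2002
January is a 31-day month
Total: 31 days

31


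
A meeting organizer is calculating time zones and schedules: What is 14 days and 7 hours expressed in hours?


Days: 14
Extra hours: 7
Hours per day: 24
Days to hours: 14 x 24 = 336
Total: 336 + 7 = 343

343


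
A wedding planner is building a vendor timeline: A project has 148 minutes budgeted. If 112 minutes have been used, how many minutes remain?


Total budget: 148 minutes
Time used: 112 minutes
Remaining: 148 - 112 = 36 minutes
Percent used: 75.7%
Percent remaining: 24.3%

36


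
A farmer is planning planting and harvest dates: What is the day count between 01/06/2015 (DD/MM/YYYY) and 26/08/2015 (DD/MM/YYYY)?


Start date: 2015-06-01
End date: 2015-08-26
Jun 2015: +30 days
Jul 2015: +31 days
Aug 2015: +25 days
Total: 86 days

86


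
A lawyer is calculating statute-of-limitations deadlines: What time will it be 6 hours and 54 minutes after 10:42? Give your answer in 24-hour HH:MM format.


Start time: 10:42
Adding: 6 hours 54 minutes
Minutes: 42 + 54 = 96
Minute overflow: 96 >= 60, so carry 1 hour, minutes = 36
Hours: 10 + 6 + 1 = 17
Result: 17:36

17:36


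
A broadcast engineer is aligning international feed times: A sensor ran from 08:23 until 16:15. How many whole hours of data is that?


Start: 08:23
End: 16:15
Hour difference: 16 - 8 = 8 hours
Minute difference: 15 - 23 = -8 minutes
Total minutes: 472
Complete hours: 472 / 60 = 7 (remainder 52)

7


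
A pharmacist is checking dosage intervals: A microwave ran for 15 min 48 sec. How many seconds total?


Minutes: 15
Extra seconds: 48
Seconds per minute: 60
Minutes to seconds: 15 x 60 = 900
Total: 900 + 48 = 948

948


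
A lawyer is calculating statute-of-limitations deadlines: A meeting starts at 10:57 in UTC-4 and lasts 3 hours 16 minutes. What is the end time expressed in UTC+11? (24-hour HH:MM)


Start: 10:57 in UTC-4
Step 1 - add duration:
  minutes: 57 + 16 = 73 (carry 1h)
  hours: 10 + 3 + 1 = 14
  end in UTC-4: 14:13
Step 2 - convert UTC-4 -> UTC+11:
  offset difference: 11 - (-4) = 15 hours
  14 + (15) = 29 -> mod 24 = 5
Result: 05:13 in UTC+11

05:13


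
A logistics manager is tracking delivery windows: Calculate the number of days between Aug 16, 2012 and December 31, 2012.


Start: August 16, 2012
End: December 31, 2012
Days left in August: 15
September: 30
October: 31
November: 30
December: 31
Sum of remaining months: 122
Total: 15 + 122 = 137

137


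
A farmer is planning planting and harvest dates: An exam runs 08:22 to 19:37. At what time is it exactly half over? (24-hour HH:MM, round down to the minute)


Start time: 08:22 = 502 minutes from midnight
End time: 19:37 = 1177 minutes from midnight
Sum: 502 + 1177 = 1679
Midpoint: 1679 / 2 = 839 minutes
Convert: 839 / 60 = 13 hours, 59 minutes
Result: 13:59

13:59


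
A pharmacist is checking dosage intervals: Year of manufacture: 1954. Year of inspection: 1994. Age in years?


Birth year: 1954
Current year: 1994
Age = current year - birth year
Age = 1994 - 1954 = 40

40


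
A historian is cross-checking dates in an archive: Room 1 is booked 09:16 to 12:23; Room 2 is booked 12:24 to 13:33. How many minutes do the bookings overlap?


Interval A: [556, 743] minutes from midnight
Interval B: [744, 813] minutes from midnight
Overlap start = max(556, 744) = 744
Overlap end = min(743, 813) = 743
End <= start, so the intervals do not overlap: 0 minutes

0


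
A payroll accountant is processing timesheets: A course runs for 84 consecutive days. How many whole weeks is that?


Total days: 84
Days per week: 7
Division: 84 / 7 = 12 remainder 0
Complete weeks: 12
Remaining days: 0

12


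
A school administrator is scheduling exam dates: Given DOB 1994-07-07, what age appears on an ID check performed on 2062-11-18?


Birth: 1994-07-07
Reference: 2062-11-18
Year difference: 2062 - 1994 = 68
Has birthday (07-07) occurred by 11-18? Yes
Age in full years: 68

68


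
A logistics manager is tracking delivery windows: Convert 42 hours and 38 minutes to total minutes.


Hours: 42
Minutes: 38
Convert hours to minutes: 42 x 60 = 2520
Add remaining minutes: 2520 + 38 = 2558

2558


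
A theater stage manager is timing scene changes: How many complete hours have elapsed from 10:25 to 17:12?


Start: 10:25
End: 17:12
Hour difference: 17 - 10 = 7 hours
Minute difference: 12 - 25 = -13 minutes
Total minutes: 407
Complete hours: 407 / 60 = 6 (remainder 47)

6


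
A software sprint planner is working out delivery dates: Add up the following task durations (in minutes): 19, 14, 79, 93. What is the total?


Durations: 19, 14, 79, 93
Running sum: 19
+ 14 = 33
+ 79 = 112
+ 93 = 205
Total duration: 205 minutes
That is 3 hours and 25 minutes

205


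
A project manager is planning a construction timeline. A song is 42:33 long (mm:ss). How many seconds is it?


Minutes: 42
Extra seconds: 33
Seconds per minute: 60
Minutes to seconds: 42 x 60 = 2520
Total: 2520 + 33 = 2553

2553


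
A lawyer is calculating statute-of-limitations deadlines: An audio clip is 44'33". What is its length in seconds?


Minutes: 44
Seconds: 33
Convert minutes to seconds: 44 x 60 = 2640
Add remaining seconds: 2640 + 33 = 2673

2673


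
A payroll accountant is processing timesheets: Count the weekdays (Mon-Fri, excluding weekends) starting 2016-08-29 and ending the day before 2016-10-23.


Start: 2016-08-29 (Monday)
End (exclusive): 2016-10-23 (Sunday)
Total calendar days: 55
Full weeks: 55 // 7 = 7 -> 35 weekdays
Remaining 6 days starting on Monday:
  Mon(w), Tue(w), Wed(w), Thu(w), Fri(w), Sat(-) -> 5 weekdays
Total business days: 35 + 5 = 40

40


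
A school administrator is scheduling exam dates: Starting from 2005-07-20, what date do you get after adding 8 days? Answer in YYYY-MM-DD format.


Start: 2005-07-20
Adding 8 days
Days remaining in July: 11
Result: 2005-07-28

2005-07-28


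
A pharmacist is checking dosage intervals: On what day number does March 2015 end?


Month: March
Year: 2015
March is a 31-day month
Total: 31 days

31


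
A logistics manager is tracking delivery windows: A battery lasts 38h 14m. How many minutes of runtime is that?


Hours: 38
Extra minutes: 14
Minutes per hour: 60
Hours to minutes: 38 x 60 = 2280
Total: 2280 + 14 = 2294

2294


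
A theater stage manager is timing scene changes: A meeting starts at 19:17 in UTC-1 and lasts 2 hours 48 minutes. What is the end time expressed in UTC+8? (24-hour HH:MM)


Start: 19:17 in UTC-1
Step 1 - add duration:
  minutes: 17 + 48 = 65 (carry 1h)
  hours: 19 + 2 + 1 = 22
  end in UTC-1: 22:05
Step 2 - convert UTC-1 -> UTC+8:
  offset difference: 8 - (-1) = 9 hours
  22 + (9) = 31 -> mod 24 = 7
Result: 07:05 in UTC+8

07:05


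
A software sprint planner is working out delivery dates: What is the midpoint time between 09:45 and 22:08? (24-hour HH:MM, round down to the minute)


Start time: 09:45 = 585 minutes from midnight
End time: 22:08 = 1328 minutes from midnight
Sum: 585 + 1328 = 1913
Midpoint: 1913 / 2 = 956 minutes
Convert: 956 / 60 = 15 hours, 56 minutes
Result: 15:56

15:56


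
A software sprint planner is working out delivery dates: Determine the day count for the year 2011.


Year: 2011
Check leap year rules:
Divisible by 4? No
2011 is not a leap year
Days: 365

365


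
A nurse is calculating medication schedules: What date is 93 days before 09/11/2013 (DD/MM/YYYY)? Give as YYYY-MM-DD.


Start: 2013-11-09
Subtracting 93 days
Days already passed in November: 9
After going back through November: 84 more days to subtract
October 2013: 31 days, 53 remaining
September 2013: 30 days, 23 remaining
August 2013 has 31 days, need 23
Result: 2013-08-08

2013-08-08


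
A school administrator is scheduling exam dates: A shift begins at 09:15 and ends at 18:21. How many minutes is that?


Start time: 09:15 = 555 minutes from midnight
End time: 18:21 = 1101 minutes from midnight
Difference: 1101 - 555 = 546 minutes
That is 9 hours and 6 minutes

546


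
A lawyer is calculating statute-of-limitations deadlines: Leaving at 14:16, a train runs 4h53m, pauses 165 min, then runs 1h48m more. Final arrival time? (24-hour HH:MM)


Depart: 14:16
Leg 1: +293 min -> 19:09
Layover: +165 min -> 21:54
Leg 2: +108 min -> 23:42
Total travel: 566 minutes = 9h 26m
Arrival: 23:42

23:42


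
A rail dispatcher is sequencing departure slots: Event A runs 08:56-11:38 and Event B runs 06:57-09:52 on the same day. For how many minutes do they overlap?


Interval A: [536, 698] minutes from midnight
Interval B: [417, 592] minutes from midnight
Overlap start = max(536, 417) = 536
Overlap end = min(698, 592) = 592
Overlap = 592 - 536 = 56 minutes

56


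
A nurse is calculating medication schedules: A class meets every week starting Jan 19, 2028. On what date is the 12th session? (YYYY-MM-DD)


First occurrence: 2028-01-19 (occurrence 1)
Each occurrence is 7 days after the previous.
Occurrence 12 is 11 weeks after the first.
11 weeks = 77 days
2028-01-19 + 77 days = 2028-04-05

2028-04-05


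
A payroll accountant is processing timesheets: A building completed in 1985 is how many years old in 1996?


Birth year: 1985
Current year: 1996
Age = current year - birth year
Age = 1996 - 1985 = 11

11


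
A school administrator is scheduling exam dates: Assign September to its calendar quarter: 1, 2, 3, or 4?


Month: September (month 9)
Q1: January-March (months 1-3)
Q2: April-June (months 4-6)
Q3: July-September (months 7-9)
Q4: October-December (months 10-12)
Month 9 falls in Q3

3


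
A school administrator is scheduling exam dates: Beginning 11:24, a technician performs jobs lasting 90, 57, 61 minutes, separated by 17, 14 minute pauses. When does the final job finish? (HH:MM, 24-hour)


Start: 11:24 = 684 min from midnight
  after task 1 (90 min): 12:54
  after break (17 min): 13:11
  after task 2 (57 min): 14:08
  after break (14 min): 14:22
  after task 3 (61 min): 15:23
Total elapsed: 239 minutes
End time: 15:23

15:23


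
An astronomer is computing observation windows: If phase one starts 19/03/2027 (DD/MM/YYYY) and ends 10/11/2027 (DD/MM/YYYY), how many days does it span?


Start date: 2027-03-19
End date: 2027-11-10
Mar 2027: +13 days
Apr 2027: +30 days
May 2027: +31 days
... (6 more months)
Total: 236 days

236


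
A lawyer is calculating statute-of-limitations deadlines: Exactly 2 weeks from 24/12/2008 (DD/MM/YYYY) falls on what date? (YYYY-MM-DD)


Start: 2008-12-24
Weeks to add: 2
Convert to days: 2 x 7 = 14 days
Add 14 days to 2008-12-24
Result: 2009-01-07

2009-01-07


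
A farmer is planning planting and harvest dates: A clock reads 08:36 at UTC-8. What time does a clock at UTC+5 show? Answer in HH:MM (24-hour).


Local time: 08:36 at UTC-8 (offset -8h)
Target zone: UTC+5 (offset 5h)
Difference: 5 - (-8) = 13 hours
Calculation: 8 + (13) = 21
Result: 21:36

21:36


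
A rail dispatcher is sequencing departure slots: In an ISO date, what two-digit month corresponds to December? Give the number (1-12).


Calendar month order:
11. November
12. December <--
December is month number 12

12


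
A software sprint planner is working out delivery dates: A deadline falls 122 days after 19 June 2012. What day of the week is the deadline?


Start: 2012-06-19 (Tuesday)
Step 1 - find target date: add 122 days
  2012-06-19 + 122 days = 2012-10-19
Step 2 - day of week:
  122 mod 7 = 3
  Tuesday + 3 days -> Friday
Result: Friday (2012-10-19)

Friday


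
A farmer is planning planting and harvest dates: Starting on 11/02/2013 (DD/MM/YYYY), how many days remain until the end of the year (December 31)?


Start: February 11, 2013
End: December 31, 2013
Days left in February: 17
March: 31
April: 30
May: 31
June: 30
... plus remaining months
Sum of remaining months: 306
Total: 17 + 306 = 323

323


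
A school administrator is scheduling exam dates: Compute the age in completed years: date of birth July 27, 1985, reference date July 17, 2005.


Birth: 1985-07-27
Reference: 2005-07-17
Year difference: 2005 - 1985 = 20
Has birthday (07-27) occurred by 07-17? No
Birthday not yet reached this year -> subtract 1
Age in full years: 19

19


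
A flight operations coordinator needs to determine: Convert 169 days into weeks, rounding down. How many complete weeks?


Total days: 169
Days per week: 7
Division: 169 / 7 = 24 remainder 1
Complete weeks: 24
Remaining days: 1

24


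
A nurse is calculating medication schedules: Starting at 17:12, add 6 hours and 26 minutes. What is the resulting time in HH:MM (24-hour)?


Start time: 17:12
Adding: 6 hours 26 minutes
Minutes: 12 + 26 = 38
Hours: 17 + 6 + 0 = 23
Result: 23:38

23:38


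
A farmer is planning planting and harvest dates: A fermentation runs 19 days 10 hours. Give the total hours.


Days: 19
Extra hours: 10
Hours per day: 24
Days to hours: 19 x 24 = 456
Total: 456 + 10 = 466

466


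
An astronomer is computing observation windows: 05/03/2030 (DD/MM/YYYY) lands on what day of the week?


Date: 2030-03-05
January 1, 2030 is a Tuesday
Day of year: 64
Offset from Jan 1: 63 days
63 mod 7 = 0
Result: Tuesday

Tuesday


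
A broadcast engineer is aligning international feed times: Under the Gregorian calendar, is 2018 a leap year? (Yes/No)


Year: 2018
Divisible by 4? 2018 / 4 = 504.5 -> No
Not divisible by 4, so NOT a leap year

No


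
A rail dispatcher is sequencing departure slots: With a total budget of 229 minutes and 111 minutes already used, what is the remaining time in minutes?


Total budget: 229 minutes
Time used: 111 minutes
Remaining: 229 - 111 = 118 minutes
Percent used: 48.5%
Percent remaining: 51.5%

118


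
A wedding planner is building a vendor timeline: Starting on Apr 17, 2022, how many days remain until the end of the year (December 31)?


Start: April 17, 2022
End: December 31, 2022
Days left in April: 13
May: 31
June: 30
July: 31
August: 31
... plus remaining months
Sum of remaining months: 245
Total: 13 + 245 = 258

258


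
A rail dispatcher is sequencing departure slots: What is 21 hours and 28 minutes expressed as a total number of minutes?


Hours: 21
Minutes: 28
Convert hours to minutes: 21 x 60 = 1260
Add remaining minutes: 1260 + 28 = 1288

1288


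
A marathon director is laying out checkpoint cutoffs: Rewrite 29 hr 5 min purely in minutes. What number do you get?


Hours: 29
Extra minutes: 5
Minutes per hour: 60
Hours to minutes: 29 x 60 = 1740
Total: 1740 + 5 = 1745

1745


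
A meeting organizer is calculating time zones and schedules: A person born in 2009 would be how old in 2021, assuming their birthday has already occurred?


Birth year: 2009
Current year: 2021
Age = current year - birth year
Age = 2021 - 2009 = 12

12


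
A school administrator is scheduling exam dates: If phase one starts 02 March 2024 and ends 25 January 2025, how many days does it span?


Start date: 2024-03-02
End date: 2025-01-25
Mar 2024: +30 days
Apr 2024: +30 days
May 2024: +31 days
... (8 more months)
Total: 329 days

329


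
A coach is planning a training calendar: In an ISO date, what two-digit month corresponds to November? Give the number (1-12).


Calendar month order:
10. October
11. November <--
12. December
November is month number 11

11


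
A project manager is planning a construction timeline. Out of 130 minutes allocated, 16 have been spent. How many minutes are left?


Total budget: 130 minutes
Time used: 16 minutes
Remaining: 130 - 16 = 114 minutes
Percent used: 12.3%
Percent remaining: 87.7%

114


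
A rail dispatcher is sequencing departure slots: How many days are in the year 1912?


Year: 1912
Check leap year rules:
Divisible by 4? Yes
Divisible by 100? No
1912 is a leap year
Days: 366

366


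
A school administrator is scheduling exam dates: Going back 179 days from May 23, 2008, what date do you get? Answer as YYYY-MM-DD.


Start: 2008-05-23
Subtracting 179 days
Days already passed in May: 23
After going back through May: 156 more days to subtract
April 2008: 30 days, 126 remaining
March 2008: 31 days, 95 remaining
February 2008: 29 days, 66 remaining
January 2008: 31 days, 35 remaining
Result: 2007-11-26

2007-11-26


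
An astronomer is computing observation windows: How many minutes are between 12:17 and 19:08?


Start time: 12:17 = 737 minutes from midnight
End time: 19:08 = 1148 minutes from midnight
Difference: 1148 - 737 = 411 minutes
That is 6 hours and 51 minutes

411


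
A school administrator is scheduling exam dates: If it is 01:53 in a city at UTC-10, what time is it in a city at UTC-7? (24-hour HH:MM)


Local time: 01:53 at UTC-10 (offset -10h)
Target zone: UTC-7 (offset -7h)
Difference: -7 - (-10) = 3 hours
Calculation: 1 + (3) = 4
Result: 04:53

04:53


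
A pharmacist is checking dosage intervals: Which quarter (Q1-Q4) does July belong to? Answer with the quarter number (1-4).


Month: July (month 7)
Q1: January-March (months 1-3)
Q2: April-June (months 4-6)
Q3: July-September (months 7-9)
Q4: October-December (months 10-12)
Month 7 falls in Q3

3


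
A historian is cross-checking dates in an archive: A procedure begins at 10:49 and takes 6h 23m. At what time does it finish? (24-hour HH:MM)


Start time: 10:49
Adding: 6 hours 23 minutes
Minutes: 49 + 23 = 72
Minute overflow: 72 >= 60, so carry 1 hour, minutes = 12
Hours: 10 + 6 + 1 = 17
Result: 17:12

17:12


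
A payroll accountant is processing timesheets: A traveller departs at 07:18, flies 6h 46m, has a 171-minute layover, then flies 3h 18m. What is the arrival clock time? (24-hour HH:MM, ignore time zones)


Depart: 07:18
Leg 1: +406 min -> 14:04
Layover: +171 min -> 16:55
Leg 2: +198 min -> 20:13
Total travel: 775 minutes = 12h 55m
Arrival: 20:13

20:13


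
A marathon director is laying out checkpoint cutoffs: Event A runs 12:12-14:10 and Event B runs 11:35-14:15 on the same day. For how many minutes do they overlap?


Interval A: [732, 850] minutes from midnight
Interval B: [695, 855] minutes from midnight
Overlap start = max(732, 695) = 732
Overlap end = min(850, 855) = 850
Overlap = 850 - 732 = 118 minutes

118


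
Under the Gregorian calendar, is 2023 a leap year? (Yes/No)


Year: 2023
Divisible by 4? 2023 / 4 = 505.75 -> No
Not divisible by 4, so NOT a leap year

No


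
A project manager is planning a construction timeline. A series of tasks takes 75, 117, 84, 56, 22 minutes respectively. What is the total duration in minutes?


Durations: 75, 117, 84, 56, 22
Running sum: 75
+ 117 = 192
+ 84 = 276
+ 56 = 332
+ 22 = 354
Total duration: 354 minutes
That is 5 hours and 54 minutes

354


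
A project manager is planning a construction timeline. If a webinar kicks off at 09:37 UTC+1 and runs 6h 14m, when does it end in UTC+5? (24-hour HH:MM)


Start: 09:37 in UTC+1
Step 1 - add duration:
  minutes: 37 + 14 = 51
  hours: 9 + 6 + 0 = 15
  end in UTC+1: 15:51
Step 2 - convert UTC+1 -> UTC+5:
  offset difference: 5 - (1) = 4 hours
  15 + (4) = 19 -> mod 24 = 19
Result: 19:51 in UTC+5

19:51


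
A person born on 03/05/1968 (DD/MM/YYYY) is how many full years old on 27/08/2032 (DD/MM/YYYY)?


Birth: 1968-05-03
Reference: 2032-08-27
Year difference: 2032 - 1968 = 64
Has birthday (05-03) occurred by 08-27? Yes
Age in full years: 64

64


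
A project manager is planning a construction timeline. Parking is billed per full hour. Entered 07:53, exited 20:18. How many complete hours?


Start: 07:53
End: 20:18
Hour difference: 20 - 7 = 13 hours
Minute difference: 18 - 53 = -35 minutes
Total minutes: 745
Complete hours: 745 / 60 = 12 (remainder 25)

12


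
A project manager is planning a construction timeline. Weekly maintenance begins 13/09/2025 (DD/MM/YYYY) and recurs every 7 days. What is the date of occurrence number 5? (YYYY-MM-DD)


First occurrence: 2025-09-13 (occurrence 1)
Each occurrence is 7 days after the previous.
Occurrence 5 is 4 weeks after the first.
4 weeks = 28 days
2025-09-13 + 28 days = 2025-10-11

2025-10-11


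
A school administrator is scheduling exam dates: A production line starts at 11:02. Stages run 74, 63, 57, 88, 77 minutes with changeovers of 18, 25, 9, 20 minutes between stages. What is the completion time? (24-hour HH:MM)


Start: 11:02 = 662 min from midnight
  after task 1 (74 min): 12:16
  after break (18 min): 12:34
  after task 2 (63 min): 13:37
  after break (25 min): 14:02
  after task 3 (57 min): 14:59
  after break (9 min): 15:08
  after task 4 (88 min): 16:36
  after break (20 min): 16:56
  after task 5 (77 min): 18:13
Total elapsed: 431 minutes
End time: 18:13

18:13


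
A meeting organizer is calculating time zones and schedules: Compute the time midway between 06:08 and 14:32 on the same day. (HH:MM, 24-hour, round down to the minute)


Start time: 06:08 = 368 minutes from midnight
End time: 14:32 = 872 minutes from midnight
Sum: 368 + 872 = 1240
Midpoint: 1240 / 2 = 620 minutes
Convert: 620 / 60 = 10 hours, 20 minutes
Result: 10:20

10:20


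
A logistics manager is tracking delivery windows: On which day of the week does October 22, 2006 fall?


Date: 2006-10-22
January 1, 2006 is a Sunday
Day of year: 295
Offset from Jan 1: 294 days
294 mod 7 = 0
Result: Sunday

Sunday


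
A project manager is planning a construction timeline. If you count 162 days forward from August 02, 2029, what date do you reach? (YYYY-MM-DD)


Start: 2029-08-02
Adding 162 days
Days remaining in August: 29
After August: 133 days still to add
September 2029: 30 days, 103 remaining
October 2029: 31 days, 72 remaining
November 2029: 30 days, 42 remaining
December 2029: 31 days, 11 remaining
Result: 2030-01-11

2030-01-11


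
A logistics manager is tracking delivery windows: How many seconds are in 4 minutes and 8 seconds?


Minutes: 4
Seconds: 8
Convert minutes to seconds: 4 x 60 = 240
Add remaining seconds: 240 + 8 = 248

248


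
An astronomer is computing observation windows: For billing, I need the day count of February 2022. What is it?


Month: February
Year: 2022
2022 is not a leap year
February has 28 days
Total: 28 days

28


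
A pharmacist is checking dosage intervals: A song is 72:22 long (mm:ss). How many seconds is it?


Minutes: 72
Extra seconds: 22
Seconds per minute: 60
Minutes to seconds: 72 x 60 = 4320
Total: 4320 + 22 = 4342

4342


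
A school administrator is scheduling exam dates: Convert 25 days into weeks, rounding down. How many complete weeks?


Total days: 25
Days per week: 7
Division: 25 / 7 = 3 remainder 4
Complete weeks: 3
Remaining days: 4

3


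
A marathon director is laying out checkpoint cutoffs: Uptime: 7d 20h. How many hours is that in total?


Days: 7
Extra hours: 20
Hours per day: 24
Days to hours: 7 x 24 = 168
Total: 168 + 20 = 188

188


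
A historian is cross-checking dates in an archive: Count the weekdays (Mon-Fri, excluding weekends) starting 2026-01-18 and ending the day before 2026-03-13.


Start: 2026-01-18 (Sunday)
End (exclusive): 2026-03-13 (Friday)
Total calendar days: 54
Full weeks: 54 // 7 = 7 -> 35 weekdays
Remaining 5 days starting on Sunday:
  Sun(-), Mon(w), Tue(w), Wed(w), Thu(w) -> 4 weekdays
Total business days: 35 + 4 = 39

39


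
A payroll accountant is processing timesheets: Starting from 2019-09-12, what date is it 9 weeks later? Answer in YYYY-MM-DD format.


Start: 2019-09-12
Weeks to add: 9
Convert to days: 9 x 7 = 63 days
Add 63 days to 2019-09-12
Result: 2019-11-14

2019-11-14


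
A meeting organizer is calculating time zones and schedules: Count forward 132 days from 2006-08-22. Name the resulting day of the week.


Start: 2006-08-22 (Tuesday)
Step 1 - find target date: add 132 days
  2006-08-22 + 132 days = 2007-01-01
Step 2 - day of week:
  132 mod 7 = 6
  Tuesday + 6 days -> Monday
Result: Monday (2007-01-01)

Monday


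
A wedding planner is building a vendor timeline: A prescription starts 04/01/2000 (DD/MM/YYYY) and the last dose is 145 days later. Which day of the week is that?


Start: 2000-01-04 (Tuesday)
Step 1 - find target date: add 145 days
  2000-01-04 + 145 days = 2000-05-28
Step 2 - day of week:
  145 mod 7 = 5
  Tuesday + 5 days -> Sunday
Result: Sunday (2000-05-28)

Sunday


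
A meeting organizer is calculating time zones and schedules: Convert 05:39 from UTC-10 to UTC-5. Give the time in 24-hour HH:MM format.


Local time: 05:39 at UTC-10 (offset -10h)
Target zone: UTC-5 (offset -5h)
Difference: -5 - (-10) = 5 hours
Calculation: 5 + (5) = 10
Result: 10:39

10:39


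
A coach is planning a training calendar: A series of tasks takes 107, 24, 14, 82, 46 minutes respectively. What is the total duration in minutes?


Durations: 107, 24, 14, 82, 46
Running sum: 107
+ 24 = 131
+ 14 = 145
+ 82 = 227
+ 46 = 273
Total duration: 273 minutes
That is 4 hours and 33 minutes

273


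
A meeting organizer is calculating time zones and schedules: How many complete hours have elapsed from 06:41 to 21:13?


Start: 06:41
End: 21:13
Hour difference: 21 - 6 = 15 hours
Minute difference: 13 - 41 = -28 minutes
Total minutes: 872
Complete hours: 872 / 60 = 14 (remainder 32)

14


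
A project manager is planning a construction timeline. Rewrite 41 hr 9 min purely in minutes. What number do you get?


Hours: 41
Extra minutes: 9
Minutes per hour: 60
Hours to minutes: 41 x 60 = 2460
Total: 2460 + 9 = 2469

2469


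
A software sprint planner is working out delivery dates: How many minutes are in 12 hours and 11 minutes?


Hours: 12
Minutes: 11
Convert hours to minutes: 12 x 60 = 720
Add remaining minutes: 720 + 11 = 731

731


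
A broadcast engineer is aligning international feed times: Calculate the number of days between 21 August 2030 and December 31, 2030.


Start: August 21, 2030
End: December 31, 2030
Days left in August: 10
September: 30
October: 31
November: 30
December: 31
Sum of remaining months: 122
Total: 10 + 122 = 132

132


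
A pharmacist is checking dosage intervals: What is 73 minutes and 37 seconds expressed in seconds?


Minutes: 73
Extra seconds: 37
Seconds per minute: 60
Minutes to seconds: 73 x 60 = 4380
Total: 4380 + 37 = 4417

4417


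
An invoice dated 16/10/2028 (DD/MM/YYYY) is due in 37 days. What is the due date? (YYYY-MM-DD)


Start: 2028-10-16
Adding 37 days
Days remaining in October: 15
After October: 22 days still to add
November 2028 has 30 days, need 22
Result: 2028-11-22

2028-11-22


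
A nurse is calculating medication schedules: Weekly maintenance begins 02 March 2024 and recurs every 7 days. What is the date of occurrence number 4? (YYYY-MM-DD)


First occurrence: 2024-03-02 (occurrence 1)
Each occurrence is 7 days after the previous.
Occurrence 4 is 3 weeks after the first.
3 weeks = 21 days
2024-03-02 + 21 days = 2024-03-23

2024-03-23


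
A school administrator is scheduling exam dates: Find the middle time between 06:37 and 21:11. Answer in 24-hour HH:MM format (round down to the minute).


Start time: 06:37 = 397 minutes from midnight
End time: 21:11 = 1271 minutes from midnight
Sum: 397 + 1271 = 1668
Midpoint: 1668 / 2 = 834 minutes
Convert: 834 / 60 = 13 hours, 54 minutes
Result: 13:54

13:54


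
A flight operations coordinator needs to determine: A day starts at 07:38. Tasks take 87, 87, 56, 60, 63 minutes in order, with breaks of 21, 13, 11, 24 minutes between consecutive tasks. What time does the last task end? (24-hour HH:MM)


Start: 07:38 = 458 min from midnight
  after task 1 (87 min): 09:05
  after break (21 min): 09:26
  after task 2 (87 min): 10:53
  after break (13 min): 11:06
  after task 3 (56 min): 12:02
  after break (11 min): 12:13
  after task 4 (60 min): 13:13
  after break (24 min): 13:37
  after task 5 (63 min): 14:40
Total elapsed: 422 minutes
End time: 14:40

14:40


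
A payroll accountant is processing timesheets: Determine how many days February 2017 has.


Month: February
Year: 2017
2017 is not a leap year
February has 28 days
Total: 28 days

28


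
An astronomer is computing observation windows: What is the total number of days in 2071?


Year: 2071
Check leap year rules:
Divisible by 4? No
2071 is not a leap year
Days: 365

365


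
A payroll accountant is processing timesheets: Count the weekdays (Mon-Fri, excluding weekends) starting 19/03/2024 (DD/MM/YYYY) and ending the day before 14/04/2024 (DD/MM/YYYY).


Start: 2024-03-19 (Tuesday)
End (exclusive): 2024-04-14 (Sunday)
Total calendar days: 26
Full weeks: 26 // 7 = 3 -> 15 weekdays
Remaining 5 days starting on Tuesday:
  Tue(w), Wed(w), Thu(w), Fri(w), Sat(-) -> 4 weekdays
Total business days: 15 + 4 = 19

19


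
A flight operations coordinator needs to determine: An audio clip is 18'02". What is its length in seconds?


Minutes: 18
Seconds: 2
Convert minutes to seconds: 18 x 60 = 1080
Add remaining seconds: 1080 + 2 = 1082

1082


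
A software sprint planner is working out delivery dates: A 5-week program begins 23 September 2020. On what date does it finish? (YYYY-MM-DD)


Start: 2020-09-23
Weeks to add: 5
Convert to days: 5 x 7 = 35 days
Add 35 days to 2020-09-23
Result: 2020-10-28

2020-10-28


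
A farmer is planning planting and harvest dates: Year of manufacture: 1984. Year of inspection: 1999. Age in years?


Birth year: 1984
Current year: 1999
Age = current year - birth year
Age = 1999 - 1984 = 15

15


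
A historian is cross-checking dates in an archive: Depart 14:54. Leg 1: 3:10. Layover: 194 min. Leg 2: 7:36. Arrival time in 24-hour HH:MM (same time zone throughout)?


Depart: 14:54
Leg 1: +190 min -> 18:04
Layover: +194 min -> 21:18
Leg 2: +456 min -> 04:54
Total travel: 840 minutes = 14h 0m
Arrival: 04:54

04:54


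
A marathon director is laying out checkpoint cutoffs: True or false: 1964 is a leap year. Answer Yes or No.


Year: 1964
Divisible by 4? 1964 / 4 = 491.0 -> Yes
Divisible by 100? 1964 / 100 = 19.64 -> No
Divisible by 4 but not 100, so it IS a leap year

Yes


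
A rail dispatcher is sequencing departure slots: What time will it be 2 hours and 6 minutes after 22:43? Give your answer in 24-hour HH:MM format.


Start time: 22:43
Adding: 2 hours 6 minutes
Minutes: 43 + 6 = 49
Hours: 22 + 2 + 0 = 24
Hour wraparound: 24 mod 24 = 0
Result: 00:49

00:49


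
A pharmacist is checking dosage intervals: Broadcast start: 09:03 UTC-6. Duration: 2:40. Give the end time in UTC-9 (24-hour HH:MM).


Start: 09:03 in UTC-6
Step 1 - add duration:
  minutes: 3 + 40 = 43
  hours: 9 + 2 + 0 = 11
  end in UTC-6: 11:43
Step 2 - convert UTC-6 -> UTC-9:
  offset difference: -9 - (-6) = -3 hours
  11 + (-3) = 8 -> mod 24 = 8
Result: 08:43 in UTC-9

08:43


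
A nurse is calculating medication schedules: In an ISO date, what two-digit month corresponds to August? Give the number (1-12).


Calendar month order:
7. July
8. August <--
9. September
August is month number 8

8


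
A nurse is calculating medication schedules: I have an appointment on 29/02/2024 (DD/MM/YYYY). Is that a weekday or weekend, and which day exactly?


Date: 2024-02-29
January 1, 2024 is a Monday
Day of year: 60
Offset from Jan 1: 59 days
59 mod 7 = 3
Result: Thursday

Thursday


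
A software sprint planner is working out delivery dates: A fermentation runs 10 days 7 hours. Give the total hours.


Days: 10
Extra hours: 7
Hours per day: 24
Days to hours: 10 x 24 = 240
Total: 240 + 7 = 247

247


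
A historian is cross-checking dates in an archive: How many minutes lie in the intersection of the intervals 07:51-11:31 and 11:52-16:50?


Interval A: [471, 691] minutes from midnight
Interval B: [712, 1010] minutes from midnight
Overlap start = max(471, 712) = 712
Overlap end = min(691, 1010) = 691
End <= start, so the intervals do not overlap: 0 minutes

0


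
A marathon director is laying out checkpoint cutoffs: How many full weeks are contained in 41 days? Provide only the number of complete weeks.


Total days: 41
Days per week: 7
Division: 41 / 7 = 5 remainder 6
Complete weeks: 5
Remaining days: 6

5


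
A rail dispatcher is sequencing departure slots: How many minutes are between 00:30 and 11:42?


Start time: 00:30 = 30 minutes from midnight
End time: 11:42 = 702 minutes from midnight
Difference: 702 - 30 = 672 minutes
That is 11 hours and 12 minutes

672


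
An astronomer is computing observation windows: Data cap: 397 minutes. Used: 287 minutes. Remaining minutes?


Total budget: 397 minutes
Time used: 287 minutes
Remaining: 397 - 287 = 110 minutes
Percent used: 72.3%
Percent remaining: 27.7%

110


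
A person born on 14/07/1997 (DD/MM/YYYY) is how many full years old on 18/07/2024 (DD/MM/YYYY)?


Birth: 1997-07-14
Reference: 2024-07-18
Year difference: 2024 - 1997 = 27
Has birthday (07-14) occurred by 07-18? Yes
Age in full years: 27

27


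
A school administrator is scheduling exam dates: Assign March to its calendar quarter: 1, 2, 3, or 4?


Month: March (month 3)
Q1: January-March (months 1-3)
Q2: April-June (months 4-6)
Q3: July-September (months 7-9)
Q4: October-December (months 10-12)
Month 3 falls in Q1

1


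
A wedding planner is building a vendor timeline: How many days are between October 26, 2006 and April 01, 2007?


Start date: 2006-10-26
End date: 2007-04-01
Oct 2006: +6 days
Nov 2006: +30 days
Dec 2006: +31 days
... (3 more months)
Total: 157 days

157


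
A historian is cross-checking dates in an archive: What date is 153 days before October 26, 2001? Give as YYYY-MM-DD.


Start: 2001-10-26
Subtracting 153 days
Days already passed in October: 26
After going back through October: 127 more days to subtract
September 2001: 30 days, 97 remaining
August 2001: 31 days, 66 remaining
July 2001: 31 days, 35 remaining
June 2001: 30 days, 5 remaining
Result: 2001-05-26

2001-05-26


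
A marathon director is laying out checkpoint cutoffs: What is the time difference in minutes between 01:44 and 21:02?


Start time: 01:44 = 104 minutes from midnight
End time: 21:02 = 1262 minutes from midnight
Difference: 1262 - 104 = 1158 minutes
That is 19 hours and 18 minutes

1158


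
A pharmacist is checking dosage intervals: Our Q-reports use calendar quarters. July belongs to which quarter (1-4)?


Month: July (month 7)
Q1: January-March (months 1-3)
Q2: April-June (months 4-6)
Q3: July-September (months 7-9)
Q4: October-December (months 10-12)
Month 7 falls in Q3

3


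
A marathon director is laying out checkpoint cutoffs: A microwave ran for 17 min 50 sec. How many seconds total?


Minutes: 17
Extra seconds: 50
Seconds per minute: 60
Minutes to seconds: 17 x 60 = 1020
Total: 1020 + 50 = 1070

1070


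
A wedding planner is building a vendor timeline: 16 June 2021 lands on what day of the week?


Date: 2021-06-16
January 1, 2021 is a Friday
Day of year: 167
Offset from Jan 1: 166 days
166 mod 7 = 5
Result: Wednesday

Wednesday


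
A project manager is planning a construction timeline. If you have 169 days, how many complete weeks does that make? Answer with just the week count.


Total days: 169
Days per week: 7
Division: 169 / 7 = 24 remainder 1
Complete weeks: 24
Remaining days: 1

24


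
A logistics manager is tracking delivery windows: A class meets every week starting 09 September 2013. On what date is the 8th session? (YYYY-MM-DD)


First occurrence: 2013-09-09 (occurrence 1)
Each occurrence is 7 days after the previous.
Occurrence 8 is 7 weeks after the first.
7 weeks = 49 days
2013-09-09 + 49 days = 2013-10-28

2013-10-28


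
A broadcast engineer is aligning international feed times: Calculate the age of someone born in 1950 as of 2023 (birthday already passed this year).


Birth year: 1950
Current year: 2023
Age = current year - birth year
Age = 2023 - 1950 = 73

73


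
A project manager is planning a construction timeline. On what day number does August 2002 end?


Month: August
Year: 2002
August is a 31-day month
Total: 31 days

31


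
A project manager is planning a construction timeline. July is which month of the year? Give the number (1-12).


Calendar month order:
6. June
7. July <--
8. August
July is month number 7

7


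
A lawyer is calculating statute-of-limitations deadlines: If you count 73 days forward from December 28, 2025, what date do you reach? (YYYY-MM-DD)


Start: 2025-12-28
Adding 73 days
Days remaining in December: 3
After December: 70 days still to add
January 2026: 31 days, 39 remaining
February 2026: 28 days, 11 remaining
March 2026 has 31 days, need 11
Result: 2026-03-11

2026-03-11


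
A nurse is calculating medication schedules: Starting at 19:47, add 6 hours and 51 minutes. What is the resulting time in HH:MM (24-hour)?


Start time: 19:47
Adding: 6 hours 51 minutes
Minutes: 47 + 51 = 98
Minute overflow: 98 >= 60, so carry 1 hour, minutes = 38
Hours: 19 + 6 + 1 = 26
Hour wraparound: 26 mod 24 = 2
Result: 02:38

02:38


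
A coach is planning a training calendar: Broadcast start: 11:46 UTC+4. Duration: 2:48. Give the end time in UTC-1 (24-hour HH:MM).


Start: 11:46 in UTC+4
Step 1 - add duration:
  minutes: 46 + 48 = 94 (carry 1h)
  hours: 11 + 2 + 1 = 14
  end in UTC+4: 14:34
Step 2 - convert UTC+4 -> UTC-1:
  offset difference: -1 - (4) = -5 hours
  14 + (-5) = 9 -> mod 24 = 9
Result: 09:34 in UTC-1

09:34


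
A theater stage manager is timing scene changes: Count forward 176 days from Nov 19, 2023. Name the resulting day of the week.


Start: 2023-11-19 (Sunday)
Step 1 - find target date: add 176 days
  2023-11-19 + 176 days = 2024-05-13
Step 2 - day of week:
  176 mod 7 = 1
  Sunday + 1 days -> Monday
Result: Monday (2024-05-13)

Monday


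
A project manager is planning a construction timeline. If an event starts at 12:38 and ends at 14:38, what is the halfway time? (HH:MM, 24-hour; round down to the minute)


Start time: 12:38 = 758 minutes from midnight
End time: 14:38 = 878 minutes from midnight
Sum: 758 + 878 = 1636
Midpoint: 1636 / 2 = 818 minutes
Convert: 818 / 60 = 13 hours, 38 minutes
Result: 13:38

13:38


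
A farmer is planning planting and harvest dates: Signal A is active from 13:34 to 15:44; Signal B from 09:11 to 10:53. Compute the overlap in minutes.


Interval A: [814, 944] minutes from midnight
Interval B: [551, 653] minutes from midnight
Overlap start = max(814, 551) = 814
Overlap end = min(944, 653) = 653
End <= start, so the intervals do not overlap: 0 minutes

0
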